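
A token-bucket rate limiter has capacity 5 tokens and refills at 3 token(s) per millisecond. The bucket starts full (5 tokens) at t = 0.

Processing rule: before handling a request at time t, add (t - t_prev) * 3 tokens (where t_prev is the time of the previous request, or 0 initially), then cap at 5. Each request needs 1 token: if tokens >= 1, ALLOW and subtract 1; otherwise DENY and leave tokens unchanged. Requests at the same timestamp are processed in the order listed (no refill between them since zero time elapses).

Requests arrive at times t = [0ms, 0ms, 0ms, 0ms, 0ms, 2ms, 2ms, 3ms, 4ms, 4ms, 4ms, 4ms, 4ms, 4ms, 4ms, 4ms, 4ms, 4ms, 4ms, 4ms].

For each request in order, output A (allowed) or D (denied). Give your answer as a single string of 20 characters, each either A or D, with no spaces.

Simulating step by step:
  req#1 t=0ms: ALLOW
  req#2 t=0ms: ALLOW
  req#3 t=0ms: ALLOW
  req#4 t=0ms: ALLOW
  req#5 t=0ms: ALLOW
  req#6 t=2ms: ALLOW
  req#7 t=2ms: ALLOW
  req#8 t=3ms: ALLOW
  req#9 t=4ms: ALLOW
  req#10 t=4ms: ALLOW
  req#11 t=4ms: ALLOW
  req#12 t=4ms: ALLOW
  req#13 t=4ms: ALLOW
  req#14 t=4ms: DENY
  req#15 t=4ms: DENY
  req#16 t=4ms: DENY
  req#17 t=4ms: DENY
  req#18 t=4ms: DENY
  req#19 t=4ms: DENY
  req#20 t=4ms: DENY

Answer: AAAAAAAAAAAAADDDDDDD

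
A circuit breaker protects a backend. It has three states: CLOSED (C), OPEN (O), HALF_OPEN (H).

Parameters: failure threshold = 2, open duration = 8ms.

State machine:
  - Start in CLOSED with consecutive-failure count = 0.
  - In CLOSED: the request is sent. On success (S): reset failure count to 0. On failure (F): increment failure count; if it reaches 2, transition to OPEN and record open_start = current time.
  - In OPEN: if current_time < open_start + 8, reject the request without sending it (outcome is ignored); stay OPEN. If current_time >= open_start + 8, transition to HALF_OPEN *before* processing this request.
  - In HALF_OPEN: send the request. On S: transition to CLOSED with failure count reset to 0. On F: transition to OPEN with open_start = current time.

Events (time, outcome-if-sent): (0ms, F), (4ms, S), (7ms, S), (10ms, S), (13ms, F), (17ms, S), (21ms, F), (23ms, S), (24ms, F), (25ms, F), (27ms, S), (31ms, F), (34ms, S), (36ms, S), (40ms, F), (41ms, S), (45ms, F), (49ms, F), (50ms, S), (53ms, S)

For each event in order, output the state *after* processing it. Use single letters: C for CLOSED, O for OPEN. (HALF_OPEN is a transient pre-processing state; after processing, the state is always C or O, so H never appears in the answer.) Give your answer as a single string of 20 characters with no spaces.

Answer: CCCCCCCCCOOOCCCCCOOO

Derivation:
State after each event:
  event#1 t=0ms outcome=F: state=CLOSED
  event#2 t=4ms outcome=S: state=CLOSED
  event#3 t=7ms outcome=S: state=CLOSED
  event#4 t=10ms outcome=S: state=CLOSED
  event#5 t=13ms outcome=F: state=CLOSED
  event#6 t=17ms outcome=S: state=CLOSED
  event#7 t=21ms outcome=F: state=CLOSED
  event#8 t=23ms outcome=S: state=CLOSED
  event#9 t=24ms outcome=F: state=CLOSED
  event#10 t=25ms outcome=F: state=OPEN
  event#11 t=27ms outcome=S: state=OPEN
  event#12 t=31ms outcome=F: state=OPEN
  event#13 t=34ms outcome=S: state=CLOSED
  event#14 t=36ms outcome=S: state=CLOSED
  event#15 t=40ms outcome=F: state=CLOSED
  event#16 t=41ms outcome=S: state=CLOSED
  event#17 t=45ms outcome=F: state=CLOSED
  event#18 t=49ms outcome=F: state=OPEN
  event#19 t=50ms outcome=S: state=OPEN
  event#20 t=53ms outcome=S: state=OPEN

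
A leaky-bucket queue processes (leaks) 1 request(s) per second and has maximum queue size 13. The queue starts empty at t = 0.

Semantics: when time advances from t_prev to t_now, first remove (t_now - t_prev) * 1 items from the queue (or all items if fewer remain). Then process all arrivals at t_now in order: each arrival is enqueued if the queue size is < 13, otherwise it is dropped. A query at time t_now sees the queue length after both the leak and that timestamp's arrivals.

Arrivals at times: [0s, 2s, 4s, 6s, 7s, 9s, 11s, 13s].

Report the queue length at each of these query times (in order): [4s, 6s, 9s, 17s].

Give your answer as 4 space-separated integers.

Queue lengths at query times:
  query t=4s: backlog = 1
  query t=6s: backlog = 1
  query t=9s: backlog = 1
  query t=17s: backlog = 0

Answer: 1 1 1 0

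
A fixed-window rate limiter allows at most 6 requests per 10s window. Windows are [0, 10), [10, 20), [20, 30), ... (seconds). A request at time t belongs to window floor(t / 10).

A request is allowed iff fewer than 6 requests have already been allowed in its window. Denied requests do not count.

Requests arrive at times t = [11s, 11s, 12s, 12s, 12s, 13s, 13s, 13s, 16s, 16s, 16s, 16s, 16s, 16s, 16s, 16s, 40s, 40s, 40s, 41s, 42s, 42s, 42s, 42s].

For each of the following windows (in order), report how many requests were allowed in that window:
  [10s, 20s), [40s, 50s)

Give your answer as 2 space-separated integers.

Answer: 6 6

Derivation:
Processing requests:
  req#1 t=11s (window 1): ALLOW
  req#2 t=11s (window 1): ALLOW
  req#3 t=12s (window 1): ALLOW
  req#4 t=12s (window 1): ALLOW
  req#5 t=12s (window 1): ALLOW
  req#6 t=13s (window 1): ALLOW
  req#7 t=13s (window 1): DENY
  req#8 t=13s (window 1): DENY
  req#9 t=16s (window 1): DENY
  req#10 t=16s (window 1): DENY
  req#11 t=16s (window 1): DENY
  req#12 t=16s (window 1): DENY
  req#13 t=16s (window 1): DENY
  req#14 t=16s (window 1): DENY
  req#15 t=16s (window 1): DENY
  req#16 t=16s (window 1): DENY
  req#17 t=40s (window 4): ALLOW
  req#18 t=40s (window 4): ALLOW
  req#19 t=40s (window 4): ALLOW
  req#20 t=41s (window 4): ALLOW
  req#21 t=42s (window 4): ALLOW
  req#22 t=42s (window 4): ALLOW
  req#23 t=42s (window 4): DENY
  req#24 t=42s (window 4): DENY

Allowed counts by window: 6 6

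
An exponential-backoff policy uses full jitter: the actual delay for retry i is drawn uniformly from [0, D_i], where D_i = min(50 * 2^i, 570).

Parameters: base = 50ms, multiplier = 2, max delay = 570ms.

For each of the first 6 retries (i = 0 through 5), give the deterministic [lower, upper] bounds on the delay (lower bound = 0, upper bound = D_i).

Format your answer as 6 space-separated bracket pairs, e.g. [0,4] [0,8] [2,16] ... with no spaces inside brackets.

Computing bounds per retry:
  i=0: D_i=min(50*2^0,570)=50, bounds=[0,50]
  i=1: D_i=min(50*2^1,570)=100, bounds=[0,100]
  i=2: D_i=min(50*2^2,570)=200, bounds=[0,200]
  i=3: D_i=min(50*2^3,570)=400, bounds=[0,400]
  i=4: D_i=min(50*2^4,570)=570, bounds=[0,570]
  i=5: D_i=min(50*2^5,570)=570, bounds=[0,570]

Answer: [0,50] [0,100] [0,200] [0,400] [0,570] [0,570]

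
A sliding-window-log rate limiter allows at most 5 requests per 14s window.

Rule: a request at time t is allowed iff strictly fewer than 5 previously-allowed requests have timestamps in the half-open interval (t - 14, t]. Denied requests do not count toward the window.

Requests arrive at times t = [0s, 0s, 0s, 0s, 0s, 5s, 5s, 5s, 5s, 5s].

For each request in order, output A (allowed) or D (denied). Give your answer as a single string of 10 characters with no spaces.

Tracking allowed requests in the window:
  req#1 t=0s: ALLOW
  req#2 t=0s: ALLOW
  req#3 t=0s: ALLOW
  req#4 t=0s: ALLOW
  req#5 t=0s: ALLOW
  req#6 t=5s: DENY
  req#7 t=5s: DENY
  req#8 t=5s: DENY
  req#9 t=5s: DENY
  req#10 t=5s: DENY

Answer: AAAAADDDDD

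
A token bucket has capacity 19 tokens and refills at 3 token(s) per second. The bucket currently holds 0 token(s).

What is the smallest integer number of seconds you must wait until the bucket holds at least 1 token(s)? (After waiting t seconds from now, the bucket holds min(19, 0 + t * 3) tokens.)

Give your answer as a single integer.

Answer: 1

Derivation:
Need 0 + t * 3 >= 1, so t >= 1/3.
Smallest integer t = ceil(1/3) = 1.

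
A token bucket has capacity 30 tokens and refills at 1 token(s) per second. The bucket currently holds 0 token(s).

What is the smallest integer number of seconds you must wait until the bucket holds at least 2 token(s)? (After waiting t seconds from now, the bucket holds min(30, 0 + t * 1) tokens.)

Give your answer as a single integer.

Need 0 + t * 1 >= 2, so t >= 2/1.
Smallest integer t = ceil(2/1) = 2.

Answer: 2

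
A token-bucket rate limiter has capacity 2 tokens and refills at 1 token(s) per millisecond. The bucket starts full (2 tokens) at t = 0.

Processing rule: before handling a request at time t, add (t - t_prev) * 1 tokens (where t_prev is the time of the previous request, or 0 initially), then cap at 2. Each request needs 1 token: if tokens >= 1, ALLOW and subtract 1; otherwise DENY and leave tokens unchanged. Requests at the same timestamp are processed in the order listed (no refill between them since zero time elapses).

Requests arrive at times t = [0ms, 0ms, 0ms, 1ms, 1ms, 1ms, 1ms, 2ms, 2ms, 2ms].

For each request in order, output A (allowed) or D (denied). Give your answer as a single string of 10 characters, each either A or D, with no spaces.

Answer: AADADDDADD

Derivation:
Simulating step by step:
  req#1 t=0ms: ALLOW
  req#2 t=0ms: ALLOW
  req#3 t=0ms: DENY
  req#4 t=1ms: ALLOW
  req#5 t=1ms: DENY
  req#6 t=1ms: DENY
  req#7 t=1ms: DENY
  req#8 t=2ms: ALLOW
  req#9 t=2ms: DENY
  req#10 t=2ms: DENY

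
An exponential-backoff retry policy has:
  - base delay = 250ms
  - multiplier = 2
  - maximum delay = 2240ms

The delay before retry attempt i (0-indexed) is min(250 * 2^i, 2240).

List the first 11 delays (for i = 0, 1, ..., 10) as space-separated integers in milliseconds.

Answer: 250 500 1000 2000 2240 2240 2240 2240 2240 2240 2240

Derivation:
Computing each delay:
  i=0: min(250*2^0, 2240) = 250
  i=1: min(250*2^1, 2240) = 500
  i=2: min(250*2^2, 2240) = 1000
  i=3: min(250*2^3, 2240) = 2000
  i=4: min(250*2^4, 2240) = 2240
  i=5: min(250*2^5, 2240) = 2240
  i=6: min(250*2^6, 2240) = 2240
  i=7: min(250*2^7, 2240) = 2240
  i=8: min(250*2^8, 2240) = 2240
  i=9: min(250*2^9, 2240) = 2240
  i=10: min(250*2^10, 2240) = 2240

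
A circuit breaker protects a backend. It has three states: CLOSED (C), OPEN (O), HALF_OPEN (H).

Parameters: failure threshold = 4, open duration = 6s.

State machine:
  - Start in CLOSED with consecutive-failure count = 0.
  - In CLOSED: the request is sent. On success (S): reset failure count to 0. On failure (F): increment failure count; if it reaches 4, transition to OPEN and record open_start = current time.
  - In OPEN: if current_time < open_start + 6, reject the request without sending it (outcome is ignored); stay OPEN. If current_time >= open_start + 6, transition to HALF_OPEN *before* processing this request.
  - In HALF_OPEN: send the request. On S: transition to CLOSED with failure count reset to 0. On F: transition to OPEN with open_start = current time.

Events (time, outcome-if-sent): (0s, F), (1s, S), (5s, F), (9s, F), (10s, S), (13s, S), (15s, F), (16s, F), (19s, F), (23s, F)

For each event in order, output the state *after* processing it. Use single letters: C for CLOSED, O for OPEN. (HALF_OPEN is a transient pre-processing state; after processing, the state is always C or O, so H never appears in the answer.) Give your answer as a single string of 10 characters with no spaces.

Answer: CCCCCCCCCO

Derivation:
State after each event:
  event#1 t=0s outcome=F: state=CLOSED
  event#2 t=1s outcome=S: state=CLOSED
  event#3 t=5s outcome=F: state=CLOSED
  event#4 t=9s outcome=F: state=CLOSED
  event#5 t=10s outcome=S: state=CLOSED
  event#6 t=13s outcome=S: state=CLOSED
  event#7 t=15s outcome=F: state=CLOSED
  event#8 t=16s outcome=F: state=CLOSED
  event#9 t=19s outcome=F: state=CLOSED
  event#10 t=23s outcome=F: state=OPEN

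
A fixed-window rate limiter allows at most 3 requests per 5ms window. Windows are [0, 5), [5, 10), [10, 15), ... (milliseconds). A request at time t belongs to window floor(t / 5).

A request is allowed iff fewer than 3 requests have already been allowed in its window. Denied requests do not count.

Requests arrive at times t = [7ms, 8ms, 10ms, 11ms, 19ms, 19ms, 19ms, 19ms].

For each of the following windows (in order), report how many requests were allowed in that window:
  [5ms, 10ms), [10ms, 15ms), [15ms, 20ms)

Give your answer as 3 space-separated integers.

Processing requests:
  req#1 t=7ms (window 1): ALLOW
  req#2 t=8ms (window 1): ALLOW
  req#3 t=10ms (window 2): ALLOW
  req#4 t=11ms (window 2): ALLOW
  req#5 t=19ms (window 3): ALLOW
  req#6 t=19ms (window 3): ALLOW
  req#7 t=19ms (window 3): ALLOW
  req#8 t=19ms (window 3): DENY

Allowed counts by window: 2 2 3

Answer: 2 2 3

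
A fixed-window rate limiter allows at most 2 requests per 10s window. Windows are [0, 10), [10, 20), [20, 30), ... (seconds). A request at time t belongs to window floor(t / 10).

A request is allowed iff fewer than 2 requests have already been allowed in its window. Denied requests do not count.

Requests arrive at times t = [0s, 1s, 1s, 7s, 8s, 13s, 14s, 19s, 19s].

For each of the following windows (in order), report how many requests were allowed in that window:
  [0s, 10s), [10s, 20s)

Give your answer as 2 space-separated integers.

Processing requests:
  req#1 t=0s (window 0): ALLOW
  req#2 t=1s (window 0): ALLOW
  req#3 t=1s (window 0): DENY
  req#4 t=7s (window 0): DENY
  req#5 t=8s (window 0): DENY
  req#6 t=13s (window 1): ALLOW
  req#7 t=14s (window 1): ALLOW
  req#8 t=19s (window 1): DENY
  req#9 t=19s (window 1): DENY

Allowed counts by window: 2 2

Answer: 2 2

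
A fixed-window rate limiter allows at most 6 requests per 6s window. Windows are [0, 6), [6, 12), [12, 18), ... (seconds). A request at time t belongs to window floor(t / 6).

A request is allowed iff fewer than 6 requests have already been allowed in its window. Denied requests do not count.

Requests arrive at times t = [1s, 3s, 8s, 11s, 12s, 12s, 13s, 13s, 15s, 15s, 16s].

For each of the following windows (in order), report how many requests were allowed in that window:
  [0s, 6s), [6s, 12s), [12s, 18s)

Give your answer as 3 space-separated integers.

Answer: 2 2 6

Derivation:
Processing requests:
  req#1 t=1s (window 0): ALLOW
  req#2 t=3s (window 0): ALLOW
  req#3 t=8s (window 1): ALLOW
  req#4 t=11s (window 1): ALLOW
  req#5 t=12s (window 2): ALLOW
  req#6 t=12s (window 2): ALLOW
  req#7 t=13s (window 2): ALLOW
  req#8 t=13s (window 2): ALLOW
  req#9 t=15s (window 2): ALLOW
  req#10 t=15s (window 2): ALLOW
  req#11 t=16s (window 2): DENY

Allowed counts by window: 2 2 6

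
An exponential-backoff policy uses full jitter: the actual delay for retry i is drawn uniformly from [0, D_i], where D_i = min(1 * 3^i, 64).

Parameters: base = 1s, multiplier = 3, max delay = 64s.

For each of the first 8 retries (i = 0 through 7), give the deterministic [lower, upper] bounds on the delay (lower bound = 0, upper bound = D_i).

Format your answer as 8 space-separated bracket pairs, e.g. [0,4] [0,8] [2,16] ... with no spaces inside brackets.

Answer: [0,1] [0,3] [0,9] [0,27] [0,64] [0,64] [0,64] [0,64]

Derivation:
Computing bounds per retry:
  i=0: D_i=min(1*3^0,64)=1, bounds=[0,1]
  i=1: D_i=min(1*3^1,64)=3, bounds=[0,3]
  i=2: D_i=min(1*3^2,64)=9, bounds=[0,9]
  i=3: D_i=min(1*3^3,64)=27, bounds=[0,27]
  i=4: D_i=min(1*3^4,64)=64, bounds=[0,64]
  i=5: D_i=min(1*3^5,64)=64, bounds=[0,64]
  i=6: D_i=min(1*3^6,64)=64, bounds=[0,64]
  i=7: D_i=min(1*3^7,64)=64, bounds=[0,64]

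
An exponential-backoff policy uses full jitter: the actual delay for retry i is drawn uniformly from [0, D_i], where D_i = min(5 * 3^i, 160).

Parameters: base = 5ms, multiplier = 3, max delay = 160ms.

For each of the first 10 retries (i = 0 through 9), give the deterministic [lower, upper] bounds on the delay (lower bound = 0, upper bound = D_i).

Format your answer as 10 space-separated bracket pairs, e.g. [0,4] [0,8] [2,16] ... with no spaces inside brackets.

Answer: [0,5] [0,15] [0,45] [0,135] [0,160] [0,160] [0,160] [0,160] [0,160] [0,160]

Derivation:
Computing bounds per retry:
  i=0: D_i=min(5*3^0,160)=5, bounds=[0,5]
  i=1: D_i=min(5*3^1,160)=15, bounds=[0,15]
  i=2: D_i=min(5*3^2,160)=45, bounds=[0,45]
  i=3: D_i=min(5*3^3,160)=135, bounds=[0,135]
  i=4: D_i=min(5*3^4,160)=160, bounds=[0,160]
  i=5: D_i=min(5*3^5,160)=160, bounds=[0,160]
  i=6: D_i=min(5*3^6,160)=160, bounds=[0,160]
  i=7: D_i=min(5*3^7,160)=160, bounds=[0,160]
  i=8: D_i=min(5*3^8,160)=160, bounds=[0,160]
  i=9: D_i=min(5*3^9,160)=160, bounds=[0,160]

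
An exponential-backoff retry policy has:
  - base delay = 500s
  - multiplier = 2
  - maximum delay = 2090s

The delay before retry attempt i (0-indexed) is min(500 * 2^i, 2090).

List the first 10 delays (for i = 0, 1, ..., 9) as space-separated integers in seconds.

Computing each delay:
  i=0: min(500*2^0, 2090) = 500
  i=1: min(500*2^1, 2090) = 1000
  i=2: min(500*2^2, 2090) = 2000
  i=3: min(500*2^3, 2090) = 2090
  i=4: min(500*2^4, 2090) = 2090
  i=5: min(500*2^5, 2090) = 2090
  i=6: min(500*2^6, 2090) = 2090
  i=7: min(500*2^7, 2090) = 2090
  i=8: min(500*2^8, 2090) = 2090
  i=9: min(500*2^9, 2090) = 2090

Answer: 500 1000 2000 2090 2090 2090 2090 2090 2090 2090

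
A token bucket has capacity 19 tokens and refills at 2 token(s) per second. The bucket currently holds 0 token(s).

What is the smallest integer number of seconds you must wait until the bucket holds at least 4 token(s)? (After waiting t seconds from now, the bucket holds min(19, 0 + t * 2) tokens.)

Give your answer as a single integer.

Answer: 2

Derivation:
Need 0 + t * 2 >= 4, so t >= 4/2.
Smallest integer t = ceil(4/2) = 2.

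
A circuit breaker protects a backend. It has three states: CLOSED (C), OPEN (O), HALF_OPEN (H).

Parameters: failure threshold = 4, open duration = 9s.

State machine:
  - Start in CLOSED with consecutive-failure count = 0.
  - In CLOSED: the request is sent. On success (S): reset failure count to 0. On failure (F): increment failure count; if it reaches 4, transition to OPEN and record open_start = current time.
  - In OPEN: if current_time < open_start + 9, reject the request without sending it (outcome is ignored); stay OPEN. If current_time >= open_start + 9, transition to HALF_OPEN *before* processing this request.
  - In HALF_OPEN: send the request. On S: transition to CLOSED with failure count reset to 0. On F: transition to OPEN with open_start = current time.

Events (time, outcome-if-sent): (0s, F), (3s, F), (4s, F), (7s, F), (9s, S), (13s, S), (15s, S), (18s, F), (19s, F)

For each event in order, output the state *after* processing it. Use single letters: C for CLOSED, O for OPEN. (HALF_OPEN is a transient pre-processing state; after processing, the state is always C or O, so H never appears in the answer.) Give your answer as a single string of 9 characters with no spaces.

State after each event:
  event#1 t=0s outcome=F: state=CLOSED
  event#2 t=3s outcome=F: state=CLOSED
  event#3 t=4s outcome=F: state=CLOSED
  event#4 t=7s outcome=F: state=OPEN
  event#5 t=9s outcome=S: state=OPEN
  event#6 t=13s outcome=S: state=OPEN
  event#7 t=15s outcome=S: state=OPEN
  event#8 t=18s outcome=F: state=OPEN
  event#9 t=19s outcome=F: state=OPEN

Answer: CCCOOOOOO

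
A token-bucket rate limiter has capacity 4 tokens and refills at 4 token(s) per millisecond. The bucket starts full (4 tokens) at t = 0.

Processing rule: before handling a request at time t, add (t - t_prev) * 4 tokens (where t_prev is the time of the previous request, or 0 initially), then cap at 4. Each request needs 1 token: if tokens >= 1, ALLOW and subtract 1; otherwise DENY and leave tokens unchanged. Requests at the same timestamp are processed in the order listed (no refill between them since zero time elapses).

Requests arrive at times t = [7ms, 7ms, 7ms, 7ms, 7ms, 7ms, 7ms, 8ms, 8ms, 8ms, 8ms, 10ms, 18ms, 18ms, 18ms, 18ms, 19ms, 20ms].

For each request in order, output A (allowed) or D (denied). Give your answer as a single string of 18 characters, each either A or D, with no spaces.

Simulating step by step:
  req#1 t=7ms: ALLOW
  req#2 t=7ms: ALLOW
  req#3 t=7ms: ALLOW
  req#4 t=7ms: ALLOW
  req#5 t=7ms: DENY
  req#6 t=7ms: DENY
  req#7 t=7ms: DENY
  req#8 t=8ms: ALLOW
  req#9 t=8ms: ALLOW
  req#10 t=8ms: ALLOW
  req#11 t=8ms: ALLOW
  req#12 t=10ms: ALLOW
  req#13 t=18ms: ALLOW
  req#14 t=18ms: ALLOW
  req#15 t=18ms: ALLOW
  req#16 t=18ms: ALLOW
  req#17 t=19ms: ALLOW
  req#18 t=20ms: ALLOW

Answer: AAAADDDAAAAAAAAAAA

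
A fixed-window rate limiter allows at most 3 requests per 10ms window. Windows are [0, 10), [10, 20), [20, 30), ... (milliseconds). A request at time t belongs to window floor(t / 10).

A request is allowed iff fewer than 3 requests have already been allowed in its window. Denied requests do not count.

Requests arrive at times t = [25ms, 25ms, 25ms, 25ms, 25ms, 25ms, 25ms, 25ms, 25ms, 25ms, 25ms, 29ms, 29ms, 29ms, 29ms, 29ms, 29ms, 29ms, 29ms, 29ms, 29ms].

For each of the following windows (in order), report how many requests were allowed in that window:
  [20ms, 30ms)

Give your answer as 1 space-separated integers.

Processing requests:
  req#1 t=25ms (window 2): ALLOW
  req#2 t=25ms (window 2): ALLOW
  req#3 t=25ms (window 2): ALLOW
  req#4 t=25ms (window 2): DENY
  req#5 t=25ms (window 2): DENY
  req#6 t=25ms (window 2): DENY
  req#7 t=25ms (window 2): DENY
  req#8 t=25ms (window 2): DENY
  req#9 t=25ms (window 2): DENY
  req#10 t=25ms (window 2): DENY
  req#11 t=25ms (window 2): DENY
  req#12 t=29ms (window 2): DENY
  req#13 t=29ms (window 2): DENY
  req#14 t=29ms (window 2): DENY
  req#15 t=29ms (window 2): DENY
  req#16 t=29ms (window 2): DENY
  req#17 t=29ms (window 2): DENY
  req#18 t=29ms (window 2): DENY
  req#19 t=29ms (window 2): DENY
  req#20 t=29ms (window 2): DENY
  req#21 t=29ms (window 2): DENY

Allowed counts by window: 3

Answer: 3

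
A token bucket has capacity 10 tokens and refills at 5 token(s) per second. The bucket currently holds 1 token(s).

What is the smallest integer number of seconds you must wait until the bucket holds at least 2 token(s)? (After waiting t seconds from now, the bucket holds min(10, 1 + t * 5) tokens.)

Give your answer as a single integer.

Need 1 + t * 5 >= 2, so t >= 1/5.
Smallest integer t = ceil(1/5) = 1.

Answer: 1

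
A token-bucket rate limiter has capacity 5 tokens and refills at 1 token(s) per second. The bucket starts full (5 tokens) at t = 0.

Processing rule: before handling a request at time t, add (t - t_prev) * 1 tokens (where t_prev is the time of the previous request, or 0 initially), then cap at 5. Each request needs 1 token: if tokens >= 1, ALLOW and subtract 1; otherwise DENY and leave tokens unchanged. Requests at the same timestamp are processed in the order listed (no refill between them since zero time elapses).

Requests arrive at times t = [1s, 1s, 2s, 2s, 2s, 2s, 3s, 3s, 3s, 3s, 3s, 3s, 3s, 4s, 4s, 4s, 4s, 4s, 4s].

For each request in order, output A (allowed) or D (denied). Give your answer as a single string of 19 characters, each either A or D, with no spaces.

Simulating step by step:
  req#1 t=1s: ALLOW
  req#2 t=1s: ALLOW
  req#3 t=2s: ALLOW
  req#4 t=2s: ALLOW
  req#5 t=2s: ALLOW
  req#6 t=2s: ALLOW
  req#7 t=3s: ALLOW
  req#8 t=3s: DENY
  req#9 t=3s: DENY
  req#10 t=3s: DENY
  req#11 t=3s: DENY
  req#12 t=3s: DENY
  req#13 t=3s: DENY
  req#14 t=4s: ALLOW
  req#15 t=4s: DENY
  req#16 t=4s: DENY
  req#17 t=4s: DENY
  req#18 t=4s: DENY
  req#19 t=4s: DENY

Answer: AAAAAAADDDDDDADDDDD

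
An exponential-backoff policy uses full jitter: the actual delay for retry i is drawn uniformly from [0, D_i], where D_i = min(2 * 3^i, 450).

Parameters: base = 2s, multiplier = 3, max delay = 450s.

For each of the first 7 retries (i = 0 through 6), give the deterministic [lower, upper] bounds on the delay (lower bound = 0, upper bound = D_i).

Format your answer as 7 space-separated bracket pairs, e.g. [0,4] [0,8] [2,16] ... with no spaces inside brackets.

Answer: [0,2] [0,6] [0,18] [0,54] [0,162] [0,450] [0,450]

Derivation:
Computing bounds per retry:
  i=0: D_i=min(2*3^0,450)=2, bounds=[0,2]
  i=1: D_i=min(2*3^1,450)=6, bounds=[0,6]
  i=2: D_i=min(2*3^2,450)=18, bounds=[0,18]
  i=3: D_i=min(2*3^3,450)=54, bounds=[0,54]
  i=4: D_i=min(2*3^4,450)=162, bounds=[0,162]
  i=5: D_i=min(2*3^5,450)=450, bounds=[0,450]
  i=6: D_i=min(2*3^6,450)=450, bounds=[0,450]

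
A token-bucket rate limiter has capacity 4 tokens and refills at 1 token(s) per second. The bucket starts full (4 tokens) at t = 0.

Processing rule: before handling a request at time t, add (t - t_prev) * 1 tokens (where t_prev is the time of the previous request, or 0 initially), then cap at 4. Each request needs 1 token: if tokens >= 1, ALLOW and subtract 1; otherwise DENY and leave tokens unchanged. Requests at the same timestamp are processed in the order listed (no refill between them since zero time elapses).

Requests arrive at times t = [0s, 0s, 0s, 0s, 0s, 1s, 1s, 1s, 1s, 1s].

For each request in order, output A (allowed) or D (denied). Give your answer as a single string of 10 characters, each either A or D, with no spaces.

Answer: AAAADADDDD

Derivation:
Simulating step by step:
  req#1 t=0s: ALLOW
  req#2 t=0s: ALLOW
  req#3 t=0s: ALLOW
  req#4 t=0s: ALLOW
  req#5 t=0s: DENY
  req#6 t=1s: ALLOW
  req#7 t=1s: DENY
  req#8 t=1s: DENY
  req#9 t=1s: DENY
  req#10 t=1s: DENY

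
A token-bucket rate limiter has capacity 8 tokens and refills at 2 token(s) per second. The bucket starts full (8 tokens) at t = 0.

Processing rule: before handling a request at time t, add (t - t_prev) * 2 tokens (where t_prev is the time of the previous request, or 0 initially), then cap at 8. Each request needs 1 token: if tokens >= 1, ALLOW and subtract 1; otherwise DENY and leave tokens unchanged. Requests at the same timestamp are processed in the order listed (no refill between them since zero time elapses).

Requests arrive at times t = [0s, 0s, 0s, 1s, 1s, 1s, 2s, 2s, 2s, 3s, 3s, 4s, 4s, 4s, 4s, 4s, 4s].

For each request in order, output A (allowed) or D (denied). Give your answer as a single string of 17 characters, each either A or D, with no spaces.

Simulating step by step:
  req#1 t=0s: ALLOW
  req#2 t=0s: ALLOW
  req#3 t=0s: ALLOW
  req#4 t=1s: ALLOW
  req#5 t=1s: ALLOW
  req#6 t=1s: ALLOW
  req#7 t=2s: ALLOW
  req#8 t=2s: ALLOW
  req#9 t=2s: ALLOW
  req#10 t=3s: ALLOW
  req#11 t=3s: ALLOW
  req#12 t=4s: ALLOW
  req#13 t=4s: ALLOW
  req#14 t=4s: ALLOW
  req#15 t=4s: ALLOW
  req#16 t=4s: ALLOW
  req#17 t=4s: DENY

Answer: AAAAAAAAAAAAAAAAD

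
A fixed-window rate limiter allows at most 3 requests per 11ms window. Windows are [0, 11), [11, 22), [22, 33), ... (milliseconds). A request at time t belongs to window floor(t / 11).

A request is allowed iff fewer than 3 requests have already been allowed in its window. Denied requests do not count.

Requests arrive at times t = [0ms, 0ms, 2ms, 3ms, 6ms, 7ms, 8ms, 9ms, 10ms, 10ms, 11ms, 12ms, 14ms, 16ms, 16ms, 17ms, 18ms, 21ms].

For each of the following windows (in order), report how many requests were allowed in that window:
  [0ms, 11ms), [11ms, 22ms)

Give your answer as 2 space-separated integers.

Processing requests:
  req#1 t=0ms (window 0): ALLOW
  req#2 t=0ms (window 0): ALLOW
  req#3 t=2ms (window 0): ALLOW
  req#4 t=3ms (window 0): DENY
  req#5 t=6ms (window 0): DENY
  req#6 t=7ms (window 0): DENY
  req#7 t=8ms (window 0): DENY
  req#8 t=9ms (window 0): DENY
  req#9 t=10ms (window 0): DENY
  req#10 t=10ms (window 0): DENY
  req#11 t=11ms (window 1): ALLOW
  req#12 t=12ms (window 1): ALLOW
  req#13 t=14ms (window 1): ALLOW
  req#14 t=16ms (window 1): DENY
  req#15 t=16ms (window 1): DENY
  req#16 t=17ms (window 1): DENY
  req#17 t=18ms (window 1): DENY
  req#18 t=21ms (window 1): DENY

Allowed counts by window: 3 3

Answer: 3 3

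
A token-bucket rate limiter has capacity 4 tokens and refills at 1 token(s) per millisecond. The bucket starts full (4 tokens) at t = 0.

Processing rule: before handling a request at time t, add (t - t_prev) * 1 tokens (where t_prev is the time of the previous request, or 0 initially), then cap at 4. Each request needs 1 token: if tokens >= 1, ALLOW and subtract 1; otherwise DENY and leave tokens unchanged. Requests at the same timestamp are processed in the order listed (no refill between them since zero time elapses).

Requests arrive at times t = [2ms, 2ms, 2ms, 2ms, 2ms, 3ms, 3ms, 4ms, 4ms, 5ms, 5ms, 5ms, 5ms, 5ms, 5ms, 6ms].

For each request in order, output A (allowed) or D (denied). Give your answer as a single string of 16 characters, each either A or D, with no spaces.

Answer: AAAADADADADDDDDA

Derivation:
Simulating step by step:
  req#1 t=2ms: ALLOW
  req#2 t=2ms: ALLOW
  req#3 t=2ms: ALLOW
  req#4 t=2ms: ALLOW
  req#5 t=2ms: DENY
  req#6 t=3ms: ALLOW
  req#7 t=3ms: DENY
  req#8 t=4ms: ALLOW
  req#9 t=4ms: DENY
  req#10 t=5ms: ALLOW
  req#11 t=5ms: DENY
  req#12 t=5ms: DENY
  req#13 t=5ms: DENY
  req#14 t=5ms: DENY
  req#15 t=5ms: DENY
  req#16 t=6ms: ALLOW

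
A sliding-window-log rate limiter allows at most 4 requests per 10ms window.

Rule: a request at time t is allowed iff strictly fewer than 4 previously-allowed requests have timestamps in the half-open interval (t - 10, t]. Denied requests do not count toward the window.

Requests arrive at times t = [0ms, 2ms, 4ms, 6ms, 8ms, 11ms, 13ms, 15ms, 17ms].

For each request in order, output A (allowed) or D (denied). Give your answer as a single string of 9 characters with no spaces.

Tracking allowed requests in the window:
  req#1 t=0ms: ALLOW
  req#2 t=2ms: ALLOW
  req#3 t=4ms: ALLOW
  req#4 t=6ms: ALLOW
  req#5 t=8ms: DENY
  req#6 t=11ms: ALLOW
  req#7 t=13ms: ALLOW
  req#8 t=15ms: ALLOW
  req#9 t=17ms: ALLOW

Answer: AAAADAAAA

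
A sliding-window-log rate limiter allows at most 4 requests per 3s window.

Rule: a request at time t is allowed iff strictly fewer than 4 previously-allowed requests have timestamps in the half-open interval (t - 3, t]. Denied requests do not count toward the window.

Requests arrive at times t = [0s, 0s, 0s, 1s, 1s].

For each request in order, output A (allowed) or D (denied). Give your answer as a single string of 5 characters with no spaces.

Tracking allowed requests in the window:
  req#1 t=0s: ALLOW
  req#2 t=0s: ALLOW
  req#3 t=0s: ALLOW
  req#4 t=1s: ALLOW
  req#5 t=1s: DENY

Answer: AAAAD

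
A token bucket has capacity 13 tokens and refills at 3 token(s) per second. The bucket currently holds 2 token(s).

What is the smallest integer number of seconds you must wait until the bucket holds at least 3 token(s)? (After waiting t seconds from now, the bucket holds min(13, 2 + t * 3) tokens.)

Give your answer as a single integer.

Need 2 + t * 3 >= 3, so t >= 1/3.
Smallest integer t = ceil(1/3) = 1.

Answer: 1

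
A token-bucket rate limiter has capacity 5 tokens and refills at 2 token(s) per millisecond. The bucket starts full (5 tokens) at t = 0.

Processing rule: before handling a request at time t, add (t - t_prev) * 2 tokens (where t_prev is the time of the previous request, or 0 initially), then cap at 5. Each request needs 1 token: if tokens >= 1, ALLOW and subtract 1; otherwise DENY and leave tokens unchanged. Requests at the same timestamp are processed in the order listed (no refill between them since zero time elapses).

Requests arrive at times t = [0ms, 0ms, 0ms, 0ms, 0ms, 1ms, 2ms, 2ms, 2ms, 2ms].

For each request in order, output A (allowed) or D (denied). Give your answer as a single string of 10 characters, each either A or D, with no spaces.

Simulating step by step:
  req#1 t=0ms: ALLOW
  req#2 t=0ms: ALLOW
  req#3 t=0ms: ALLOW
  req#4 t=0ms: ALLOW
  req#5 t=0ms: ALLOW
  req#6 t=1ms: ALLOW
  req#7 t=2ms: ALLOW
  req#8 t=2ms: ALLOW
  req#9 t=2ms: ALLOW
  req#10 t=2ms: DENY

Answer: AAAAAAAAAD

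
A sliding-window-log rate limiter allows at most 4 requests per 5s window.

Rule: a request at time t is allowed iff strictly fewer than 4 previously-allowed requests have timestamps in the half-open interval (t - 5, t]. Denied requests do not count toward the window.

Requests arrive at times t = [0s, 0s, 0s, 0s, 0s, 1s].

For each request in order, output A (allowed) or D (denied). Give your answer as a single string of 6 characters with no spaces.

Answer: AAAADD

Derivation:
Tracking allowed requests in the window:
  req#1 t=0s: ALLOW
  req#2 t=0s: ALLOW
  req#3 t=0s: ALLOW
  req#4 t=0s: ALLOW
  req#5 t=0s: DENY
  req#6 t=1s: DENY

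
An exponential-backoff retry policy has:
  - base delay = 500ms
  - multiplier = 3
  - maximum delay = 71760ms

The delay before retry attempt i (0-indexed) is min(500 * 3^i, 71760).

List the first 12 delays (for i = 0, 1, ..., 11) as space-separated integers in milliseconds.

Computing each delay:
  i=0: min(500*3^0, 71760) = 500
  i=1: min(500*3^1, 71760) = 1500
  i=2: min(500*3^2, 71760) = 4500
  i=3: min(500*3^3, 71760) = 13500
  i=4: min(500*3^4, 71760) = 40500
  i=5: min(500*3^5, 71760) = 71760
  i=6: min(500*3^6, 71760) = 71760
  i=7: min(500*3^7, 71760) = 71760
  i=8: min(500*3^8, 71760) = 71760
  i=9: min(500*3^9, 71760) = 71760
  i=10: min(500*3^10, 71760) = 71760
  i=11: min(500*3^11, 71760) = 71760

Answer: 500 1500 4500 13500 40500 71760 71760 71760 71760 71760 71760 71760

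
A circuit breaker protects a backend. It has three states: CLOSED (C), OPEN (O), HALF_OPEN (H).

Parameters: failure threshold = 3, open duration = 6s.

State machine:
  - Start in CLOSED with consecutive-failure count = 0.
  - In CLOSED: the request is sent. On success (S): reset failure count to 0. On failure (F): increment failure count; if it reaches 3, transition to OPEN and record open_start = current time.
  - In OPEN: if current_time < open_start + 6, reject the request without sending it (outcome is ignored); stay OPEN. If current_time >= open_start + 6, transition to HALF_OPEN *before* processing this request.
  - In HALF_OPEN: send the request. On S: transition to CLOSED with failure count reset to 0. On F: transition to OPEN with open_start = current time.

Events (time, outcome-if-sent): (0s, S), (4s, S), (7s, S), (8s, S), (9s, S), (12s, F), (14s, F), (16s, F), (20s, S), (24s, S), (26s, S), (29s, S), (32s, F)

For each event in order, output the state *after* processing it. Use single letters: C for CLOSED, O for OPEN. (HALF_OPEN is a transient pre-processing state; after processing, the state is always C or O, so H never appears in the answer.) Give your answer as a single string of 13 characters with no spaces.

State after each event:
  event#1 t=0s outcome=S: state=CLOSED
  event#2 t=4s outcome=S: state=CLOSED
  event#3 t=7s outcome=S: state=CLOSED
  event#4 t=8s outcome=S: state=CLOSED
  event#5 t=9s outcome=S: state=CLOSED
  event#6 t=12s outcome=F: state=CLOSED
  event#7 t=14s outcome=F: state=CLOSED
  event#8 t=16s outcome=F: state=OPEN
  event#9 t=20s outcome=S: state=OPEN
  event#10 t=24s outcome=S: state=CLOSED
  event#11 t=26s outcome=S: state=CLOSED
  event#12 t=29s outcome=S: state=CLOSED
  event#13 t=32s outcome=F: state=CLOSED

Answer: CCCCCCCOOCCCC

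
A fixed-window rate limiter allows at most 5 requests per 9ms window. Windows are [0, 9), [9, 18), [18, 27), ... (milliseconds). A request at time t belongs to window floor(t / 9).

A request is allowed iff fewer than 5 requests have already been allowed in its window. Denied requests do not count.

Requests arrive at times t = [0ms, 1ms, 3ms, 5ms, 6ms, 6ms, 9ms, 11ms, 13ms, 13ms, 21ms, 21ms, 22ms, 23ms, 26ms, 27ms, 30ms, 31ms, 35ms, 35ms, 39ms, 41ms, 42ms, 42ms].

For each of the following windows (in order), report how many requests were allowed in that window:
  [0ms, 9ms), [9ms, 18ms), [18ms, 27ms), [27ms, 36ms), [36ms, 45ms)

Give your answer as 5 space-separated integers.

Processing requests:
  req#1 t=0ms (window 0): ALLOW
  req#2 t=1ms (window 0): ALLOW
  req#3 t=3ms (window 0): ALLOW
  req#4 t=5ms (window 0): ALLOW
  req#5 t=6ms (window 0): ALLOW
  req#6 t=6ms (window 0): DENY
  req#7 t=9ms (window 1): ALLOW
  req#8 t=11ms (window 1): ALLOW
  req#9 t=13ms (window 1): ALLOW
  req#10 t=13ms (window 1): ALLOW
  req#11 t=21ms (window 2): ALLOW
  req#12 t=21ms (window 2): ALLOW
  req#13 t=22ms (window 2): ALLOW
  req#14 t=23ms (window 2): ALLOW
  req#15 t=26ms (window 2): ALLOW
  req#16 t=27ms (window 3): ALLOW
  req#17 t=30ms (window 3): ALLOW
  req#18 t=31ms (window 3): ALLOW
  req#19 t=35ms (window 3): ALLOW
  req#20 t=35ms (window 3): ALLOW
  req#21 t=39ms (window 4): ALLOW
  req#22 t=41ms (window 4): ALLOW
  req#23 t=42ms (window 4): ALLOW
  req#24 t=42ms (window 4): ALLOW

Allowed counts by window: 5 4 5 5 4

Answer: 5 4 5 5 4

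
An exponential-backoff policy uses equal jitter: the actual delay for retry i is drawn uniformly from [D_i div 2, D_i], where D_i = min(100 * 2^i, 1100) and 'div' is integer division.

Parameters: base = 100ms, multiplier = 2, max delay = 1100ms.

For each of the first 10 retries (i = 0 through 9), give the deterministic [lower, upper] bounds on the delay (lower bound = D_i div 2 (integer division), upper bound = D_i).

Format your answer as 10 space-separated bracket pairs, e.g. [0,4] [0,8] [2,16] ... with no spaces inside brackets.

Computing bounds per retry:
  i=0: D_i=min(100*2^0,1100)=100, bounds=[50,100]
  i=1: D_i=min(100*2^1,1100)=200, bounds=[100,200]
  i=2: D_i=min(100*2^2,1100)=400, bounds=[200,400]
  i=3: D_i=min(100*2^3,1100)=800, bounds=[400,800]
  i=4: D_i=min(100*2^4,1100)=1100, bounds=[550,1100]
  i=5: D_i=min(100*2^5,1100)=1100, bounds=[550,1100]
  i=6: D_i=min(100*2^6,1100)=1100, bounds=[550,1100]
  i=7: D_i=min(100*2^7,1100)=1100, bounds=[550,1100]
  i=8: D_i=min(100*2^8,1100)=1100, bounds=[550,1100]
  i=9: D_i=min(100*2^9,1100)=1100, bounds=[550,1100]

Answer: [50,100] [100,200] [200,400] [400,800] [550,1100] [550,1100] [550,1100] [550,1100] [550,1100] [550,1100]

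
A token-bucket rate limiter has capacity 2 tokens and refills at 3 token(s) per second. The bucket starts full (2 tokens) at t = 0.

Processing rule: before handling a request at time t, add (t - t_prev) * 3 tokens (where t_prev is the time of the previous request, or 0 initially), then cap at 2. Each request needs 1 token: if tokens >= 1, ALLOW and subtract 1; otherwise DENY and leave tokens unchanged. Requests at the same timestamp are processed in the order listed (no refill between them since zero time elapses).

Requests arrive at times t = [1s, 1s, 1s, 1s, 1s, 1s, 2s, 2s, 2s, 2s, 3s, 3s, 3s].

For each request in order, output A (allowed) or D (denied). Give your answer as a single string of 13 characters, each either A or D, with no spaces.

Answer: AADDDDAADDAAD

Derivation:
Simulating step by step:
  req#1 t=1s: ALLOW
  req#2 t=1s: ALLOW
  req#3 t=1s: DENY
  req#4 t=1s: DENY
  req#5 t=1s: DENY
  req#6 t=1s: DENY
  req#7 t=2s: ALLOW
  req#8 t=2s: ALLOW
  req#9 t=2s: DENY
  req#10 t=2s: DENY
  req#11 t=3s: ALLOW
  req#12 t=3s: ALLOW
  req#13 t=3s: DENY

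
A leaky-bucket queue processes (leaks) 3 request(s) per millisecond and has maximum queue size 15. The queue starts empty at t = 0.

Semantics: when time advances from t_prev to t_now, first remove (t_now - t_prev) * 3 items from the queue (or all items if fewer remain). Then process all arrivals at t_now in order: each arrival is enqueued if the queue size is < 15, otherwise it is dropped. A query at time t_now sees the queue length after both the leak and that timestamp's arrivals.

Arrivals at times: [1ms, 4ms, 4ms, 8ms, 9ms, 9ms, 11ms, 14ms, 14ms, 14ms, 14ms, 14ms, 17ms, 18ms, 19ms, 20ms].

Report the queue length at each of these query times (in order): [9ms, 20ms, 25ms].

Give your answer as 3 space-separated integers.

Queue lengths at query times:
  query t=9ms: backlog = 2
  query t=20ms: backlog = 1
  query t=25ms: backlog = 0

Answer: 2 1 0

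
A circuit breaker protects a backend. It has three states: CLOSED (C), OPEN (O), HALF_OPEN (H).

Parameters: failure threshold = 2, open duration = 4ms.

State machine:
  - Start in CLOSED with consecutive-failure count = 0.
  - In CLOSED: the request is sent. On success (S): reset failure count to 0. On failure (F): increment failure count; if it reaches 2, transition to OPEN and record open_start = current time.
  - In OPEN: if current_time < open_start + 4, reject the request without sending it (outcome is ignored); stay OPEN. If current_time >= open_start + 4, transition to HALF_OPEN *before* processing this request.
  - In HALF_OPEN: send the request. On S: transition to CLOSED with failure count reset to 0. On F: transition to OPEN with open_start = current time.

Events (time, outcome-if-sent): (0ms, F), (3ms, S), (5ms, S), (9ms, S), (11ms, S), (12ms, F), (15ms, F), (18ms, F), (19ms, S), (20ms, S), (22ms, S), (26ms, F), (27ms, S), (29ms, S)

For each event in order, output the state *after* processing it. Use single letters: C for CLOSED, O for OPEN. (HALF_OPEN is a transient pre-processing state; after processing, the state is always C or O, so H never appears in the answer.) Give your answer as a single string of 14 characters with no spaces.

State after each event:
  event#1 t=0ms outcome=F: state=CLOSED
  event#2 t=3ms outcome=S: state=CLOSED
  event#3 t=5ms outcome=S: state=CLOSED
  event#4 t=9ms outcome=S: state=CLOSED
  event#5 t=11ms outcome=S: state=CLOSED
  event#6 t=12ms outcome=F: state=CLOSED
  event#7 t=15ms outcome=F: state=OPEN
  event#8 t=18ms outcome=F: state=OPEN
  event#9 t=19ms outcome=S: state=CLOSED
  event#10 t=20ms outcome=S: state=CLOSED
  event#11 t=22ms outcome=S: state=CLOSED
  event#12 t=26ms outcome=F: state=CLOSED
  event#13 t=27ms outcome=S: state=CLOSED
  event#14 t=29ms outcome=S: state=CLOSED

Answer: CCCCCCOOCCCCCC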